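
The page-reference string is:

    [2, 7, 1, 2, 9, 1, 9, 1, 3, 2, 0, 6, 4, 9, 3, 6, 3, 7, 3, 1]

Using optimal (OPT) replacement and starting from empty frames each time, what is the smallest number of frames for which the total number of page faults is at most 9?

5

f=1: 20 faults
f=2: 13 faults
f=3: 11 faults
f=4: 10 faults
f=5: 9 faults
f=6: 8 faults
f=7: 8 faults
f=8: 8 faults
Smallest f with faults ≤ 9 is 5.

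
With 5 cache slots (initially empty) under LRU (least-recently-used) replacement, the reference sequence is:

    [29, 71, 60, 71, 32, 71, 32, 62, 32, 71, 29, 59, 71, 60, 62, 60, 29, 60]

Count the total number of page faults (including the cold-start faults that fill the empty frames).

29 → fault, frames [29]
71 → fault, frames [29, 71]
60 → fault, frames [29, 71, 60]
71 → hit
32 → fault, frames [29, 60, 71, 32]
71 → hit
32 → hit
62 → fault, frames [29, 60, 71, 32, 62]
32 → hit
71 → hit
29 → hit
59 → fault, evict 60, frames [62, 32, 71, 29, 59]
71 → hit
60 → fault, evict 62, frames [32, 29, 59, 71, 60]
62 → fault, evict 32, frames [29, 59, 71, 60, 62]
60 → hit
29 → hit
60 → hit
Page faults: 8.

8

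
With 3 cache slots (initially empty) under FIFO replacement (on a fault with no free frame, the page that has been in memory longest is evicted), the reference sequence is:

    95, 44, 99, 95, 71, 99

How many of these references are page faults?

4

95 -> miss, frames {95}
44 -> miss, frames {95,44}
99 -> miss, frames {95,44,99}
95 -> hit
71 -> miss, evict 95, frames {44,99,71}
99 -> hit
Page faults: 4.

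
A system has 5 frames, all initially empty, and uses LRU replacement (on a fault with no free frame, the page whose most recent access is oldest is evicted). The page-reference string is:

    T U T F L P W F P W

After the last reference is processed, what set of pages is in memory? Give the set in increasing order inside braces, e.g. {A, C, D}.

T → fault, frames [T]
U → fault, frames [T, U]
T → hit
F → fault, frames [U, T, F]
L → fault, frames [U, T, F, L]
P → fault, frames [U, T, F, L, P]
W → fault, evict U, frames [T, F, L, P, W]
F → hit
P → hit
W → hit

{F, L, P, T, W}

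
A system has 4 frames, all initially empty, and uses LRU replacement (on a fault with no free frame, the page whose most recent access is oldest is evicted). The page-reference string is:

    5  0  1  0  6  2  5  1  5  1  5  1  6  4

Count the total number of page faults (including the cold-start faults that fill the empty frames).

8

5 -> fault, frames [5]
0 -> fault, frames [5, 0]
1 -> fault, frames [5, 0, 1]
0 -> hit
6 -> fault, frames [5, 1, 0, 6]
2 -> fault, evict 5, frames [1, 0, 6, 2]
5 -> fault, evict 1, frames [0, 6, 2, 5]
1 -> fault, evict 0, frames [6, 2, 5, 1]
5 -> hit
1 -> hit
5 -> hit
1 -> hit
6 -> hit
4 -> fault, evict 2, frames [5, 1, 6, 4]
Page faults: 8.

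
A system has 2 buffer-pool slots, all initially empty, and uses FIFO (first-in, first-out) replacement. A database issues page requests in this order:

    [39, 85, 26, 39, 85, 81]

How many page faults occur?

39 → fault, frames (39)
85 → fault, frames (39 85)
26 → fault, evict 39, frames (85 26)
39 → fault, evict 85, frames (26 39)
85 → fault, evict 26, frames (39 85)
81 → fault, evict 39, frames (85 81)
Page faults: 6.

6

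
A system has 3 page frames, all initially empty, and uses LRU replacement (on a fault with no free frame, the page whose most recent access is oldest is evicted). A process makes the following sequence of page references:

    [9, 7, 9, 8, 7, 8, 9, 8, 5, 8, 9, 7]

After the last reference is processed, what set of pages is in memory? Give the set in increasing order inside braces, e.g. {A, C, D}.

{7, 8, 9}

9: miss, frames {9}
7: miss, frames {9,7}
9: hit
8: miss, frames {7,9,8}
7: hit
8: hit
9: hit
8: hit
5: miss, evict 7, frames {9,8,5}
8: hit
9: hit
7: miss, evict 5, frames {8,9,7}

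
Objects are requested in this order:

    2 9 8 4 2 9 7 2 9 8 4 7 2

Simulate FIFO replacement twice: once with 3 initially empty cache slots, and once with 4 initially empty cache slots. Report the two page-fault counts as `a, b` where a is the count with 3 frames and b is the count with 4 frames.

10, 11

3 frames: F F F F F F F . . F F . F → 10 faults.
4 frames: F F F F . . F F F F F F F → 11 faults.
11 > 10: adding a frame increased faults — Belady's anomaly.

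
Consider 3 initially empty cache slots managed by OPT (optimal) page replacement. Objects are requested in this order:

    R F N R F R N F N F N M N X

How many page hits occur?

R: fault, frames (R)
F: fault, frames (R F)
N: fault, frames (R F N)
R: hit
F: hit
R: hit
N: hit
F: hit
N: hit
F: hit
N: hit
M: fault, evict F, frames (R N M)
N: hit
X: fault, evict M, frames (R N X)
Hits: 9.

9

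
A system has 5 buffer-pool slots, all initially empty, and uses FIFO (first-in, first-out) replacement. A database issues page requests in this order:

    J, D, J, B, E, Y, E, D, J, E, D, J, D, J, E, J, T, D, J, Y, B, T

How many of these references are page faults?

7

J → miss, frames (J)
D → miss, frames (J D)
J → hit
B → miss, frames (J D B)
E → miss, frames (J D B E)
Y → miss, frames (J D B E Y)
E → hit
D → hit
J → hit
E → hit
D → hit
J → hit
D → hit
J → hit
E → hit
J → hit
T → miss, evict J, frames (D B E Y T)
D → hit
J → miss, evict D, frames (B E Y T J)
Y → hit
B → hit
T → hit
Page faults: 7.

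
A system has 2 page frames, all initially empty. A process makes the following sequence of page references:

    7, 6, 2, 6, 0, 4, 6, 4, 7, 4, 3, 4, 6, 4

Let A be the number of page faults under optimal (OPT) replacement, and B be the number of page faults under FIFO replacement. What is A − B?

Under OPT: F F F . F F . . F . F . F . → 8 faults.
Under FIFO: F F F . F F F . F F F . F F → 11 faults.
A − B = 8 − 11 = -3.

-3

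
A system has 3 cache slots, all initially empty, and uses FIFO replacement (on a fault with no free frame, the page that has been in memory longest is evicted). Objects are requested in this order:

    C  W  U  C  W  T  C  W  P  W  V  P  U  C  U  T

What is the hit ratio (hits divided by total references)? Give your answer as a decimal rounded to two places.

0.31

C -> miss, frames (C)
W -> miss, frames (C W)
U -> miss, frames (C W U)
C -> hit
W -> hit
T -> miss, evict C, frames (W U T)
C -> miss, evict W, frames (U T C)
W -> miss, evict U, frames (T C W)
P -> miss, evict T, frames (C W P)
W -> hit
V -> miss, evict C, frames (W P V)
P -> hit
U -> miss, evict W, frames (P V U)
C -> miss, evict P, frames (V U C)
U -> hit
T -> miss, evict V, frames (U C T)
Hits: 5 of 16 references → 5/16 = 0.3125.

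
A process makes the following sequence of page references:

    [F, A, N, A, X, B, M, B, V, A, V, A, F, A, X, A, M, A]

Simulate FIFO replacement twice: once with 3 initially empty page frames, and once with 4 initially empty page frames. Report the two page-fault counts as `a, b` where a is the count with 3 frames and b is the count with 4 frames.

12, 11

3 frames: F F F . F F F . F F . . F . F . F F → 12 faults.
4 frames: F F F . F F F . F F . . F . F . F . → 11 faults.
11 < 12: adding a frame reduced faults, as is typical.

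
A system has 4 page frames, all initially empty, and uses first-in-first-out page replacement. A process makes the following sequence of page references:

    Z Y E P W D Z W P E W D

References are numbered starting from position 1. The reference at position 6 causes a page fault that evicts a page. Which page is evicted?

pos 1: Z: fault, frames {Z}
pos 2: Y: fault, frames {Z,Y}
pos 3: E: fault, frames {Z,Y,E}
pos 4: P: fault, frames {Z,Y,E,P}
pos 5: W: fault, evict Z, frames {Y,E,P,W}
pos 6: D: fault, evict Y, frames {E,P,W,D}
At position 6, page Y is evicted.

Y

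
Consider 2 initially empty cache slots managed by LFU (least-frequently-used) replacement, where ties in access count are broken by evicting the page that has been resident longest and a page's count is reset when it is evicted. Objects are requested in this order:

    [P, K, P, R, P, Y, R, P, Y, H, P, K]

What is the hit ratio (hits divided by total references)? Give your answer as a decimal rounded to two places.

P: fault, frames (P)
K: fault, frames (P K)
P: hit
R: fault, evict K, frames (P R)
P: hit
Y: fault, evict R, frames (P Y)
R: fault, evict Y, frames (P R)
P: hit
Y: fault, evict R, frames (P Y)
H: fault, evict Y, frames (P H)
P: hit
K: fault, evict H, frames (P K)
Hits: 4 of 12 references → 4/12 = 0.3333.

0.33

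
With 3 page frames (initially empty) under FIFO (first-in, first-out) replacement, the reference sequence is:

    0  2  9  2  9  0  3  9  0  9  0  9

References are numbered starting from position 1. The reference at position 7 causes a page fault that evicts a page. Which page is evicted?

0

pos 1: 0 -> fault, frames [0]
pos 2: 2 -> fault, frames [0, 2]
pos 3: 9 -> fault, frames [0, 2, 9]
pos 4: 2 -> hit
pos 5: 9 -> hit
pos 6: 0 -> hit
pos 7: 3 -> fault, evict 0, frames [2, 9, 3]
At position 7, page 0 is evicted.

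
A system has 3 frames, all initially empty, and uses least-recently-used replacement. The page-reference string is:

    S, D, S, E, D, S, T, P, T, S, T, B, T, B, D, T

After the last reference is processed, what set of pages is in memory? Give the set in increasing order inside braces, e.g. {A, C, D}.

{B, D, T}

S: miss, frames {S}
D: miss, frames {S,D}
S: hit
E: miss, frames {D,S,E}
D: hit
S: hit
T: miss, evict E, frames {D,S,T}
P: miss, evict D, frames {S,T,P}
T: hit
S: hit
T: hit
B: miss, evict P, frames {S,T,B}
T: hit
B: hit
D: miss, evict S, frames {T,B,D}
T: hit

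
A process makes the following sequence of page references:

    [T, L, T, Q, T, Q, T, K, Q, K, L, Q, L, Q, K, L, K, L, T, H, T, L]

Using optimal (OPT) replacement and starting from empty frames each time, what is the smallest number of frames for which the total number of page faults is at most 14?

2

f=1: 22 faults
f=2: 9 faults
f=3: 6 faults
f=4: 5 faults
f=5: 5 faults
Smallest f with faults ≤ 14 is 2.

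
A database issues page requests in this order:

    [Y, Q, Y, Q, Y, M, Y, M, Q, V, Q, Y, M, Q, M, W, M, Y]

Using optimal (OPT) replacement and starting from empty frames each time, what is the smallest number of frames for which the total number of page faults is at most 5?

f=1: 18 faults
f=2: 9 faults
f=3: 6 faults
f=4: 5 faults
f=5: 5 faults
Smallest f with faults ≤ 5 is 4.

4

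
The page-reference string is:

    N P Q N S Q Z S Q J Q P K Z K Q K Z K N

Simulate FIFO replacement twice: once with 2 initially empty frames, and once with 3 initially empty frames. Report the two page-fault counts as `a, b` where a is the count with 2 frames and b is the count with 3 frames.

2 frames: F F F F F F F F F F . F F F . F F F . F → 17 faults.
3 frames: F F F . F . F . . F F F F F . F . . . F → 12 faults.
12 < 17: adding a frame reduced faults, as is typical.

17, 12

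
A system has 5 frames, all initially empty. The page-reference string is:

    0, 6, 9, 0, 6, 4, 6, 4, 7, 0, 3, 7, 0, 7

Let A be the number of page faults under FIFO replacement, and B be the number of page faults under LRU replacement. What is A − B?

1

Under FIFO: F F F . . F . . F . F . F . → 7 faults.
Under LRU: F F F . . F . . F . F . . . → 6 faults.
A − B = 7 − 6 = 1.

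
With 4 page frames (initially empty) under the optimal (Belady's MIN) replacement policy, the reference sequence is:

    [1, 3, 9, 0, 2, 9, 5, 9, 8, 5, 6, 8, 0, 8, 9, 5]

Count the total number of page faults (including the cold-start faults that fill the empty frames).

9

1: fault, frames (1)
3: fault, frames (1 3)
9: fault, frames (1 3 9)
0: fault, frames (1 3 9 0)
2: fault, evict 3, frames (1 9 0 2)
9: hit
5: fault, evict 2, frames (1 9 0 5)
9: hit
8: fault, evict 1, frames (9 0 5 8)
5: hit
6: fault, evict 5, frames (9 0 8 6)
8: hit
0: hit
8: hit
9: hit
5: fault, evict 6, frames (9 0 8 5)
Page faults: 9.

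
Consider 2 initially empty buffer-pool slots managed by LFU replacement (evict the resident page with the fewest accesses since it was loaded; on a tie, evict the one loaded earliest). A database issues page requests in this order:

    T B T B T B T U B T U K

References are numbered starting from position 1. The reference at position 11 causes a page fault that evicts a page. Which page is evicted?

B

pos 1: T -> fault, frames [T]
pos 2: B -> fault, frames [T, B]
pos 3: T -> hit
pos 4: B -> hit
pos 5: T -> hit
pos 6: B -> hit
pos 7: T -> hit
pos 8: U -> fault, evict B, frames [T, U]
pos 9: B -> fault, evict U, frames [T, B]
pos 10: T -> hit
pos 11: U -> fault, evict B, frames [T, U]
At position 11, page B is evicted.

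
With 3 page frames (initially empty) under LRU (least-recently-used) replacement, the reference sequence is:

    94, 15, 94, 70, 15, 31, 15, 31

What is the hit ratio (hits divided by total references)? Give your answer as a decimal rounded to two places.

0.50

94: fault, frames (94)
15: fault, frames (94 15)
94: hit
70: fault, frames (15 94 70)
15: hit
31: fault, evict 94, frames (70 15 31)
15: hit
31: hit
Hits: 4 of 8 references → 4/8 = 0.5000.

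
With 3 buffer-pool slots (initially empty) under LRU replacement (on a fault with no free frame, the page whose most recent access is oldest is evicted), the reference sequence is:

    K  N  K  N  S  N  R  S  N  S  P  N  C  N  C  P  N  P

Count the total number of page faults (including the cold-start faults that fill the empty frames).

K → fault, frames (K)
N → fault, frames (K N)
K → hit
N → hit
S → fault, frames (K N S)
N → hit
R → fault, evict K, frames (S N R)
S → hit
N → hit
S → hit
P → fault, evict R, frames (N S P)
N → hit
C → fault, evict S, frames (P N C)
N → hit
C → hit
P → hit
N → hit
P → hit
Page faults: 6.

6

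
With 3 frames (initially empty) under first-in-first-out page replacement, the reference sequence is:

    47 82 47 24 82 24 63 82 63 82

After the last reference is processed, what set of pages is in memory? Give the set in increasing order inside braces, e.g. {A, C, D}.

{24, 63, 82}

47 -> miss, frames (47)
82 -> miss, frames (47 82)
47 -> hit
24 -> miss, frames (47 82 24)
82 -> hit
24 -> hit
63 -> miss, evict 47, frames (82 24 63)
82 -> hit
63 -> hit
82 -> hit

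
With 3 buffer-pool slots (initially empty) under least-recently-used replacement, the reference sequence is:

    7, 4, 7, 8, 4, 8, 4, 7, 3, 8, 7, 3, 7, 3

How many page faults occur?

7 -> fault, frames {7}
4 -> fault, frames {7,4}
7 -> hit
8 -> fault, frames {4,7,8}
4 -> hit
8 -> hit
4 -> hit
7 -> hit
3 -> fault, evict 8, frames {4,7,3}
8 -> fault, evict 4, frames {7,3,8}
7 -> hit
3 -> hit
7 -> hit
3 -> hit
Page faults: 5.

5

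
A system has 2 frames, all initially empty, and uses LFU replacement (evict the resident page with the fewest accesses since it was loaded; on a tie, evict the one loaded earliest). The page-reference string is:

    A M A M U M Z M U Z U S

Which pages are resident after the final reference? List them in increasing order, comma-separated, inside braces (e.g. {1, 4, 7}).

{M, S}

A → fault, frames [A]
M → fault, frames [A, M]
A → hit
M → hit
U → fault, evict A, frames [M, U]
M → hit
Z → fault, evict U, frames [M, Z]
M → hit
U → fault, evict Z, frames [M, U]
Z → fault, evict U, frames [M, Z]
U → fault, evict Z, frames [M, U]
S → fault, evict U, frames [M, S]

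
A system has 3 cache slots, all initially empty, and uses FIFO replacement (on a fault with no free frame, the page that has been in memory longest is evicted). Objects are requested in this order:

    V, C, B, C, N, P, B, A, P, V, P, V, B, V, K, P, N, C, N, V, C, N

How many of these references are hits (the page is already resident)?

9

V → fault, frames [V]
C → fault, frames [V, C]
B → fault, frames [V, C, B]
C → hit
N → fault, evict V, frames [C, B, N]
P → fault, evict C, frames [B, N, P]
B → hit
A → fault, evict B, frames [N, P, A]
P → hit
V → fault, evict N, frames [P, A, V]
P → hit
V → hit
B → fault, evict P, frames [A, V, B]
V → hit
K → fault, evict A, frames [V, B, K]
P → fault, evict V, frames [B, K, P]
N → fault, evict B, frames [K, P, N]
C → fault, evict K, frames [P, N, C]
N → hit
V → fault, evict P, frames [N, C, V]
C → hit
N → hit
Hits: 9.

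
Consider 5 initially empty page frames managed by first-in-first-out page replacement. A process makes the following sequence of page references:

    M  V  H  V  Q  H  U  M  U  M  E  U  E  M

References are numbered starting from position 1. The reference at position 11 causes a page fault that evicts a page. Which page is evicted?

M

pos 1: M: fault, frames (M)
pos 2: V: fault, frames (M V)
pos 3: H: fault, frames (M V H)
pos 4: V: hit
pos 5: Q: fault, frames (M V H Q)
pos 6: H: hit
pos 7: U: fault, frames (M V H Q U)
pos 8: M: hit
pos 9: U: hit
pos 10: M: hit
pos 11: E: fault, evict M, frames (V H Q U E)
At position 11, page M is evicted.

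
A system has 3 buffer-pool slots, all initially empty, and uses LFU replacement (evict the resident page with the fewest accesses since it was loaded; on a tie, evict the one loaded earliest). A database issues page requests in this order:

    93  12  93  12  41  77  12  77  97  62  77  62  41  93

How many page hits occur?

6

93 → miss, frames {93}
12 → miss, frames {93,12}
93 → hit
12 → hit
41 → miss, frames {93,12,41}
77 → miss, evict 41, frames {93,12,77}
12 → hit
77 → hit
97 → miss, evict 93, frames {12,77,97}
62 → miss, evict 97, frames {12,77,62}
77 → hit
62 → hit
41 → miss, evict 62, frames {12,77,41}
93 → miss, evict 41, frames {12,77,93}
Hits: 6.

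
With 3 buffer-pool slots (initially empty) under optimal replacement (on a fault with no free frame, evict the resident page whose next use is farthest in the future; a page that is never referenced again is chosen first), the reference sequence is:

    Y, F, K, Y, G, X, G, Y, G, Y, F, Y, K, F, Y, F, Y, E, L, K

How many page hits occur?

Y -> fault, frames (Y)
F -> fault, frames (Y F)
K -> fault, frames (Y F K)
Y -> hit
G -> fault, evict K, frames (Y F G)
X -> fault, evict F, frames (Y G X)
G -> hit
Y -> hit
G -> hit
Y -> hit
F -> fault, evict X, frames (Y G F)
Y -> hit
K -> fault, evict G, frames (Y F K)
F -> hit
Y -> hit
F -> hit
Y -> hit
E -> fault, evict F, frames (Y K E)
L -> fault, evict E, frames (Y K L)
K -> hit
Hits: 11.

11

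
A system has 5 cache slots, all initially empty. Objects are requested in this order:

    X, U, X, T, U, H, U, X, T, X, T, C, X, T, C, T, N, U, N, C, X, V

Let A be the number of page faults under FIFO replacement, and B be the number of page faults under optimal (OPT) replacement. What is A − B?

1

Under FIFO: F F . F . F . . . . . F . . . . F . . . F F → 8 faults.
Under OPT: F F . F . F . . . . . F . . . . F . . . . F → 7 faults.
A − B = 8 − 7 = 1.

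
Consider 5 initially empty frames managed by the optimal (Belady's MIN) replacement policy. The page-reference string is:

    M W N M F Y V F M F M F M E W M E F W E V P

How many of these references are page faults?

M: miss, frames [M]
W: miss, frames [M, W]
N: miss, frames [M, W, N]
M: hit
F: miss, frames [M, W, N, F]
Y: miss, frames [M, W, N, F, Y]
V: miss, evict Y, frames [M, W, N, F, V]
F: hit
M: hit
F: hit
M: hit
F: hit
M: hit
E: miss, evict N, frames [M, W, F, V, E]
W: hit
M: hit
E: hit
F: hit
W: hit
E: hit
V: hit
P: miss, evict E, frames [M, W, F, V, P]
Page faults: 8.

8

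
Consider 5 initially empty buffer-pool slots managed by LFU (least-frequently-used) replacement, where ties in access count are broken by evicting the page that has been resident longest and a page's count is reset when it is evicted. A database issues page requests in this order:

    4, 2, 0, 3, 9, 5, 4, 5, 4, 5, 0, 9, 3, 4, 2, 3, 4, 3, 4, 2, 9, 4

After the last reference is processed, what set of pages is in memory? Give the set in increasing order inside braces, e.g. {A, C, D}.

{2, 3, 4, 5, 9}

4 -> miss, frames [4]
2 -> miss, frames [4, 2]
0 -> miss, frames [4, 2, 0]
3 -> miss, frames [4, 2, 0, 3]
9 -> miss, frames [4, 2, 0, 3, 9]
5 -> miss, evict 4, frames [2, 0, 3, 9, 5]
4 -> miss, evict 2, frames [0, 3, 9, 5, 4]
5 -> hit
4 -> hit
5 -> hit
0 -> hit
9 -> hit
3 -> hit
4 -> hit
2 -> miss, evict 0, frames [3, 9, 5, 4, 2]
3 -> hit
4 -> hit
3 -> hit
4 -> hit
2 -> hit
9 -> hit
4 -> hit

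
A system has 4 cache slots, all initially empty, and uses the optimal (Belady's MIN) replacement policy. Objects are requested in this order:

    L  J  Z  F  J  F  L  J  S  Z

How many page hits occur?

5

L -> fault, frames {L}
J -> fault, frames {L,J}
Z -> fault, frames {L,J,Z}
F -> fault, frames {L,J,Z,F}
J -> hit
F -> hit
L -> hit
J -> hit
S -> fault, evict F, frames {L,J,Z,S}
Z -> hit
Hits: 5.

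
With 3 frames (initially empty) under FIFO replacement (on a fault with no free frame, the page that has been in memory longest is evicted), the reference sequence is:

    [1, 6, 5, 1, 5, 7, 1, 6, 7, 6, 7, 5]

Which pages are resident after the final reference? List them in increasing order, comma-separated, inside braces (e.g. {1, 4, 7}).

1 -> miss, frames (1)
6 -> miss, frames (1 6)
5 -> miss, frames (1 6 5)
1 -> hit
5 -> hit
7 -> miss, evict 1, frames (6 5 7)
1 -> miss, evict 6, frames (5 7 1)
6 -> miss, evict 5, frames (7 1 6)
7 -> hit
6 -> hit
7 -> hit
5 -> miss, evict 7, frames (1 6 5)

{1, 5, 6}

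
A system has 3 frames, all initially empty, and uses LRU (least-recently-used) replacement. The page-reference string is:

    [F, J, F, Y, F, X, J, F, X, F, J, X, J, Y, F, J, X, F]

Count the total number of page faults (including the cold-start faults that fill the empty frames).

8

F: fault, frames {F}
J: fault, frames {F,J}
F: hit
Y: fault, frames {J,F,Y}
F: hit
X: fault, evict J, frames {Y,F,X}
J: fault, evict Y, frames {F,X,J}
F: hit
X: hit
F: hit
J: hit
X: hit
J: hit
Y: fault, evict F, frames {X,J,Y}
F: fault, evict X, frames {J,Y,F}
J: hit
X: fault, evict Y, frames {F,J,X}
F: hit
Page faults: 8.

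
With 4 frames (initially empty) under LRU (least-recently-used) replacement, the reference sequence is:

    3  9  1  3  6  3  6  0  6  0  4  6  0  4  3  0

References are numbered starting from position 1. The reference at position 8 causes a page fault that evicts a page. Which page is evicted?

9

pos 1: 3 -> fault, frames [3]
pos 2: 9 -> fault, frames [3, 9]
pos 3: 1 -> fault, frames [3, 9, 1]
pos 4: 3 -> hit
pos 5: 6 -> fault, frames [9, 1, 3, 6]
pos 6: 3 -> hit
pos 7: 6 -> hit
pos 8: 0 -> fault, evict 9, frames [1, 3, 6, 0]
At position 8, page 9 is evicted.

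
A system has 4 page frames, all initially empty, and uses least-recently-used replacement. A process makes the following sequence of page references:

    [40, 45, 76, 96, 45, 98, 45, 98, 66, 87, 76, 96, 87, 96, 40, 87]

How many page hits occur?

40: fault, frames (40)
45: fault, frames (40 45)
76: fault, frames (40 45 76)
96: fault, frames (40 45 76 96)
45: hit
98: fault, evict 40, frames (76 96 45 98)
45: hit
98: hit
66: fault, evict 76, frames (96 45 98 66)
87: fault, evict 96, frames (45 98 66 87)
76: fault, evict 45, frames (98 66 87 76)
96: fault, evict 98, frames (66 87 76 96)
87: hit
96: hit
40: fault, evict 66, frames (76 87 96 40)
87: hit
Hits: 6.

6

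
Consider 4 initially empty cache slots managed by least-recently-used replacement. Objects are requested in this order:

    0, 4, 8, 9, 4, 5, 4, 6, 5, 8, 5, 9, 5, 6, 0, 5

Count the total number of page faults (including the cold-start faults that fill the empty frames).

0 -> miss, frames [0]
4 -> miss, frames [0, 4]
8 -> miss, frames [0, 4, 8]
9 -> miss, frames [0, 4, 8, 9]
4 -> hit
5 -> miss, evict 0, frames [8, 9, 4, 5]
4 -> hit
6 -> miss, evict 8, frames [9, 5, 4, 6]
5 -> hit
8 -> miss, evict 9, frames [4, 6, 5, 8]
5 -> hit
9 -> miss, evict 4, frames [6, 8, 5, 9]
5 -> hit
6 -> hit
0 -> miss, evict 8, frames [9, 5, 6, 0]
5 -> hit
Page faults: 9.

9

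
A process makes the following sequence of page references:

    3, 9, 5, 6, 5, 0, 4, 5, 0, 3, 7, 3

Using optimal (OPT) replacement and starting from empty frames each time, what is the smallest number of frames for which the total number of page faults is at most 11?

2

f=1: 12 faults
f=2: 9 faults
f=3: 8 faults
f=4: 7 faults
f=5: 7 faults
f=6: 7 faults
f=7: 7 faults
Smallest f with faults ≤ 11 is 2.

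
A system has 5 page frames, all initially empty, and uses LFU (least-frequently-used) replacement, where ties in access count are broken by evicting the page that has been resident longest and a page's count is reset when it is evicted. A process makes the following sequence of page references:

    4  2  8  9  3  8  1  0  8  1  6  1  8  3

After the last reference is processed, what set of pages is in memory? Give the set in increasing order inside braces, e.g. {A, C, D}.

4: fault, frames {4}
2: fault, frames {4,2}
8: fault, frames {4,2,8}
9: fault, frames {4,2,8,9}
3: fault, frames {4,2,8,9,3}
8: hit
1: fault, evict 4, frames {2,8,9,3,1}
0: fault, evict 2, frames {8,9,3,1,0}
8: hit
1: hit
6: fault, evict 9, frames {8,3,1,0,6}
1: hit
8: hit
3: hit

{0, 1, 3, 6, 8}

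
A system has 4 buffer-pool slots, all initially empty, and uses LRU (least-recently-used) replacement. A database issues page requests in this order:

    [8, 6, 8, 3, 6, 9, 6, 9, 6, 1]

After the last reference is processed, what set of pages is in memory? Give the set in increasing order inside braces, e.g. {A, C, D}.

8 → fault, frames {8}
6 → fault, frames {8,6}
8 → hit
3 → fault, frames {6,8,3}
6 → hit
9 → fault, frames {8,3,6,9}
6 → hit
9 → hit
6 → hit
1 → fault, evict 8, frames {3,9,6,1}

{1, 3, 6, 9}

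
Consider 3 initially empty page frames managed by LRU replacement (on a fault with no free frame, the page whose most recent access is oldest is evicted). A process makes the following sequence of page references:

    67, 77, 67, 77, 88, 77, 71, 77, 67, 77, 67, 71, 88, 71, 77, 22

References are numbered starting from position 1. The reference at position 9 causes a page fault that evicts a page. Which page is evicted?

pos 1: 67: fault, frames [67]
pos 2: 77: fault, frames [67, 77]
pos 3: 67: hit
pos 4: 77: hit
pos 5: 88: fault, frames [67, 77, 88]
pos 6: 77: hit
pos 7: 71: fault, evict 67, frames [88, 77, 71]
pos 8: 77: hit
pos 9: 67: fault, evict 88, frames [71, 77, 67]
At position 9, page 88 is evicted.

88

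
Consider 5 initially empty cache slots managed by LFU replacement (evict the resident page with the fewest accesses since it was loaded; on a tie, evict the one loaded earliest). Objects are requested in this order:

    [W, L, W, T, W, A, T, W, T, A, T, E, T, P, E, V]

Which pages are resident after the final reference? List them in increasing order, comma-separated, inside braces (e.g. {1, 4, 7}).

W → miss, frames (W)
L → miss, frames (W L)
W → hit
T → miss, frames (W L T)
W → hit
A → miss, frames (W L T A)
T → hit
W → hit
T → hit
A → hit
T → hit
E → miss, frames (W L T A E)
T → hit
P → miss, evict L, frames (W T A E P)
E → hit
V → miss, evict P, frames (W T A E V)

{A, E, T, V, W}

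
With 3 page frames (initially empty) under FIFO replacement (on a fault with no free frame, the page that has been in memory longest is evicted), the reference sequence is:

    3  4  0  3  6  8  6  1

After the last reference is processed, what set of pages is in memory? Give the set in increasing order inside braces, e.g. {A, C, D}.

{1, 6, 8}

3: miss, frames {3}
4: miss, frames {3,4}
0: miss, frames {3,4,0}
3: hit
6: miss, evict 3, frames {4,0,6}
8: miss, evict 4, frames {0,6,8}
6: hit
1: miss, evict 0, frames {6,8,1}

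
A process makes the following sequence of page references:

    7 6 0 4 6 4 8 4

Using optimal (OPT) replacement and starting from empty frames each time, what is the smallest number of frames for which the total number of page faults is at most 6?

2

f=1: 8 faults
f=2: 5 faults
f=3: 5 faults
f=4: 5 faults
f=5: 5 faults
Smallest f with faults ≤ 6 is 2.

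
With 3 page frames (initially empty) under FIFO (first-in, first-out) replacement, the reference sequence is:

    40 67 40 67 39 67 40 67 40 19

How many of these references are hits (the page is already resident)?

6

40: miss, frames [40]
67: miss, frames [40, 67]
40: hit
67: hit
39: miss, frames [40, 67, 39]
67: hit
40: hit
67: hit
40: hit
19: miss, evict 40, frames [67, 39, 19]
Hits: 6.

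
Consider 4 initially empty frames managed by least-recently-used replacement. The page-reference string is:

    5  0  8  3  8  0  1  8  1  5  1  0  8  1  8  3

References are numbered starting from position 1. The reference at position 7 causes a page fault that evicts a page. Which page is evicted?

5

pos 1: 5: fault, frames [5]
pos 2: 0: fault, frames [5, 0]
pos 3: 8: fault, frames [5, 0, 8]
pos 4: 3: fault, frames [5, 0, 8, 3]
pos 5: 8: hit
pos 6: 0: hit
pos 7: 1: fault, evict 5, frames [3, 8, 0, 1]
At position 7, page 5 is evicted.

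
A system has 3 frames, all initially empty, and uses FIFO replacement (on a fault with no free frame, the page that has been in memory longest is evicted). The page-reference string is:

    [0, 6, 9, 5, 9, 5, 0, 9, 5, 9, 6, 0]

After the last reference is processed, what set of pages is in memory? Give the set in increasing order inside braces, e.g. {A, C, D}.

{0, 5, 6}

0 → miss, frames [0]
6 → miss, frames [0, 6]
9 → miss, frames [0, 6, 9]
5 → miss, evict 0, frames [6, 9, 5]
9 → hit
5 → hit
0 → miss, evict 6, frames [9, 5, 0]
9 → hit
5 → hit
9 → hit
6 → miss, evict 9, frames [5, 0, 6]
0 → hit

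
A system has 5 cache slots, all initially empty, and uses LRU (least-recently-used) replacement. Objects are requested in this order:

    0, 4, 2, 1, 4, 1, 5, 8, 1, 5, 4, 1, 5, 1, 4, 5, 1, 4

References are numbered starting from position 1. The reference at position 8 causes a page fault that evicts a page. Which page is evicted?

0

pos 1: 0 -> fault, frames (0)
pos 2: 4 -> fault, frames (0 4)
pos 3: 2 -> fault, frames (0 4 2)
pos 4: 1 -> fault, frames (0 4 2 1)
pos 5: 4 -> hit
pos 6: 1 -> hit
pos 7: 5 -> fault, frames (0 2 4 1 5)
pos 8: 8 -> fault, evict 0, frames (2 4 1 5 8)
At position 8, page 0 is evicted.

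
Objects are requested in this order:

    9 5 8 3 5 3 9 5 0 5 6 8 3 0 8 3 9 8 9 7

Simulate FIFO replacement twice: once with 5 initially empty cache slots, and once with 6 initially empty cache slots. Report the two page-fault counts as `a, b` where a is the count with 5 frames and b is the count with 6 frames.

8, 7

5 frames: F F F F . . . . F . F . . . . . F . . F → 8 faults.
6 frames: F F F F . . . . F . F . . . . . . . . F → 7 faults.
7 < 8: adding a frame reduced faults, as is typical.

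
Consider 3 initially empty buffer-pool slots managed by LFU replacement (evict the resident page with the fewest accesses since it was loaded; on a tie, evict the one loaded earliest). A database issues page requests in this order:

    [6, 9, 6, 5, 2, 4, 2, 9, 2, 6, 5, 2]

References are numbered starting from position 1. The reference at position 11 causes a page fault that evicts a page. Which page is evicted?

pos 1: 6: fault, frames [6]
pos 2: 9: fault, frames [6, 9]
pos 3: 6: hit
pos 4: 5: fault, frames [6, 9, 5]
pos 5: 2: fault, evict 9, frames [6, 5, 2]
pos 6: 4: fault, evict 5, frames [6, 2, 4]
pos 7: 2: hit
pos 8: 9: fault, evict 4, frames [6, 2, 9]
pos 9: 2: hit
pos 10: 6: hit
pos 11: 5: fault, evict 9, frames [6, 2, 5]
At position 11, page 9 is evicted.

9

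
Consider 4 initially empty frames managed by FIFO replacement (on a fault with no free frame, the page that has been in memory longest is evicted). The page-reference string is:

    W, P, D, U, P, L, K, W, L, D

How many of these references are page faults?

W -> fault, frames [W]
P -> fault, frames [W, P]
D -> fault, frames [W, P, D]
U -> fault, frames [W, P, D, U]
P -> hit
L -> fault, evict W, frames [P, D, U, L]
K -> fault, evict P, frames [D, U, L, K]
W -> fault, evict D, frames [U, L, K, W]
L -> hit
D -> fault, evict U, frames [L, K, W, D]
Page faults: 8.

8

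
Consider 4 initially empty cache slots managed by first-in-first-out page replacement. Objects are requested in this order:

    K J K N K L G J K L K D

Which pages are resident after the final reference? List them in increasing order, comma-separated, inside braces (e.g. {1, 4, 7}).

{D, G, K, L}

K: fault, frames [K]
J: fault, frames [K, J]
K: hit
N: fault, frames [K, J, N]
K: hit
L: fault, frames [K, J, N, L]
G: fault, evict K, frames [J, N, L, G]
J: hit
K: fault, evict J, frames [N, L, G, K]
L: hit
K: hit
D: fault, evict N, frames [L, G, K, D]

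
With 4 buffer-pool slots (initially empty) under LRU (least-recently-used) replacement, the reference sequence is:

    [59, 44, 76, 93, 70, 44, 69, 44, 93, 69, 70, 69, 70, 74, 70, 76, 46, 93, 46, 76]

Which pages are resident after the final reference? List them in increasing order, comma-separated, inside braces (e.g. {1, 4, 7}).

59 → fault, frames [59]
44 → fault, frames [59, 44]
76 → fault, frames [59, 44, 76]
93 → fault, frames [59, 44, 76, 93]
70 → fault, evict 59, frames [44, 76, 93, 70]
44 → hit
69 → fault, evict 76, frames [93, 70, 44, 69]
44 → hit
93 → hit
69 → hit
70 → hit
69 → hit
70 → hit
74 → fault, evict 44, frames [93, 69, 70, 74]
70 → hit
76 → fault, evict 93, frames [69, 74, 70, 76]
46 → fault, evict 69, frames [74, 70, 76, 46]
93 → fault, evict 74, frames [70, 76, 46, 93]
46 → hit
76 → hit

{46, 70, 76, 93}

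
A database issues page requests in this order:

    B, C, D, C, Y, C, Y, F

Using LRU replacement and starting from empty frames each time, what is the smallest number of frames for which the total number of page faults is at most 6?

2

f=1: 8 faults
f=2: 5 faults
f=3: 5 faults
f=4: 5 faults
f=5: 5 faults
Smallest f with faults ≤ 6 is 2.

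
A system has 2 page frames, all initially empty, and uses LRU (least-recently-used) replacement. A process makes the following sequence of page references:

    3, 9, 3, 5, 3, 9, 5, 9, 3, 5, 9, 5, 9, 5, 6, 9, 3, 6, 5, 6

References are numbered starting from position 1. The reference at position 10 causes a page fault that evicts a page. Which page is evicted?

pos 1: 3 → miss, frames [3]
pos 2: 9 → miss, frames [3, 9]
pos 3: 3 → hit
pos 4: 5 → miss, evict 9, frames [3, 5]
pos 5: 3 → hit
pos 6: 9 → miss, evict 5, frames [3, 9]
pos 7: 5 → miss, evict 3, frames [9, 5]
pos 8: 9 → hit
pos 9: 3 → miss, evict 5, frames [9, 3]
pos 10: 5 → miss, evict 9, frames [3, 5]
At position 10, page 9 is evicted.

9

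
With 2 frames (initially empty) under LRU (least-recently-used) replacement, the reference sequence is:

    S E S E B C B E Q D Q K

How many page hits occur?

S: miss, frames (S)
E: miss, frames (S E)
S: hit
E: hit
B: miss, evict S, frames (E B)
C: miss, evict E, frames (B C)
B: hit
E: miss, evict C, frames (B E)
Q: miss, evict B, frames (E Q)
D: miss, evict E, frames (Q D)
Q: hit
K: miss, evict D, frames (Q K)
Hits: 4.

4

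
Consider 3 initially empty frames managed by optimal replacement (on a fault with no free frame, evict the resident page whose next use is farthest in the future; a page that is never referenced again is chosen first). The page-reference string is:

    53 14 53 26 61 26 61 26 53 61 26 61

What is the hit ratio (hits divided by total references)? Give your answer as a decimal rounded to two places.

53 → fault, frames [53]
14 → fault, frames [53, 14]
53 → hit
26 → fault, frames [53, 14, 26]
61 → fault, evict 14, frames [53, 26, 61]
26 → hit
61 → hit
26 → hit
53 → hit
61 → hit
26 → hit
61 → hit
Hits: 8 of 12 references → 8/12 = 0.6667.

0.67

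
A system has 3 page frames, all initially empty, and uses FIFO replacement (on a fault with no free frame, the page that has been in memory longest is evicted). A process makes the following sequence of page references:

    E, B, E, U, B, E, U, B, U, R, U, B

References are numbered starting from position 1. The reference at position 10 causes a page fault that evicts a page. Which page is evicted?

pos 1: E: miss, frames {E}
pos 2: B: miss, frames {E,B}
pos 3: E: hit
pos 4: U: miss, frames {E,B,U}
pos 5: B: hit
pos 6: E: hit
pos 7: U: hit
pos 8: B: hit
pos 9: U: hit
pos 10: R: miss, evict E, frames {B,U,R}
At position 10, page E is evicted.

E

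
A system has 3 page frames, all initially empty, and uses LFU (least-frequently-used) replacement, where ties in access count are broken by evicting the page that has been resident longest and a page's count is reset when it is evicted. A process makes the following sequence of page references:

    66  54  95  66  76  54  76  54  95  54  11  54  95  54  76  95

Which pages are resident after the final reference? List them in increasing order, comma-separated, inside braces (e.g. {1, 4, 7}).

66 → miss, frames [66]
54 → miss, frames [66, 54]
95 → miss, frames [66, 54, 95]
66 → hit
76 → miss, evict 54, frames [66, 95, 76]
54 → miss, evict 95, frames [66, 76, 54]
76 → hit
54 → hit
95 → miss, evict 66, frames [76, 54, 95]
54 → hit
11 → miss, evict 95, frames [76, 54, 11]
54 → hit
95 → miss, evict 11, frames [76, 54, 95]
54 → hit
76 → hit
95 → hit

{54, 76, 95}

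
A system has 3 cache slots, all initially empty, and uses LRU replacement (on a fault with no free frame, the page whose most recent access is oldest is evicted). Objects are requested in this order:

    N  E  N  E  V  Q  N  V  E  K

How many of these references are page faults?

7

N -> miss, frames (N)
E -> miss, frames (N E)
N -> hit
E -> hit
V -> miss, frames (N E V)
Q -> miss, evict N, frames (E V Q)
N -> miss, evict E, frames (V Q N)
V -> hit
E -> miss, evict Q, frames (N V E)
K -> miss, evict N, frames (V E K)
Page faults: 7.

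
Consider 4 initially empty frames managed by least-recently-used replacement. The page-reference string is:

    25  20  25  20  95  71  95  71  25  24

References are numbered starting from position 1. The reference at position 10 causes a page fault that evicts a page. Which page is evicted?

pos 1: 25 → fault, frames (25)
pos 2: 20 → fault, frames (25 20)
pos 3: 25 → hit
pos 4: 20 → hit
pos 5: 95 → fault, frames (25 20 95)
pos 6: 71 → fault, frames (25 20 95 71)
pos 7: 95 → hit
pos 8: 71 → hit
pos 9: 25 → hit
pos 10: 24 → fault, evict 20, frames (95 71 25 24)
At position 10, page 20 is evicted.

20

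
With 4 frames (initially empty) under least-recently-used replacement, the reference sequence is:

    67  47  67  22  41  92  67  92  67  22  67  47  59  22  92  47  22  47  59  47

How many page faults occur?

8

67 -> fault, frames (67)
47 -> fault, frames (67 47)
67 -> hit
22 -> fault, frames (47 67 22)
41 -> fault, frames (47 67 22 41)
92 -> fault, evict 47, frames (67 22 41 92)
67 -> hit
92 -> hit
67 -> hit
22 -> hit
67 -> hit
47 -> fault, evict 41, frames (92 22 67 47)
59 -> fault, evict 92, frames (22 67 47 59)
22 -> hit
92 -> fault, evict 67, frames (47 59 22 92)
47 -> hit
22 -> hit
47 -> hit
59 -> hit
47 -> hit
Page faults: 8.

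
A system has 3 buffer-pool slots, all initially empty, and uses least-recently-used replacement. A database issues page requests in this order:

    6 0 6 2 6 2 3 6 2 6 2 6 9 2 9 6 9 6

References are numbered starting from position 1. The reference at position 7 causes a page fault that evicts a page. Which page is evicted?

pos 1: 6 -> miss, frames (6)
pos 2: 0 -> miss, frames (6 0)
pos 3: 6 -> hit
pos 4: 2 -> miss, frames (0 6 2)
pos 5: 6 -> hit
pos 6: 2 -> hit
pos 7: 3 -> miss, evict 0, frames (6 2 3)
At position 7, page 0 is evicted.

0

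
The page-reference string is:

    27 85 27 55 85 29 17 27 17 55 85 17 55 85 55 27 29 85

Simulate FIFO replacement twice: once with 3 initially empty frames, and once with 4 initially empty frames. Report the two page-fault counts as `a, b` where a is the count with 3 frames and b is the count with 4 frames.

12, 9

3 frames: F F . F . F F F . F F F . . . F F F → 12 faults.
4 frames: F F . F . F F F . . F . F . . . F . → 9 faults.
9 < 12: adding a frame reduced faults, as is typical.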